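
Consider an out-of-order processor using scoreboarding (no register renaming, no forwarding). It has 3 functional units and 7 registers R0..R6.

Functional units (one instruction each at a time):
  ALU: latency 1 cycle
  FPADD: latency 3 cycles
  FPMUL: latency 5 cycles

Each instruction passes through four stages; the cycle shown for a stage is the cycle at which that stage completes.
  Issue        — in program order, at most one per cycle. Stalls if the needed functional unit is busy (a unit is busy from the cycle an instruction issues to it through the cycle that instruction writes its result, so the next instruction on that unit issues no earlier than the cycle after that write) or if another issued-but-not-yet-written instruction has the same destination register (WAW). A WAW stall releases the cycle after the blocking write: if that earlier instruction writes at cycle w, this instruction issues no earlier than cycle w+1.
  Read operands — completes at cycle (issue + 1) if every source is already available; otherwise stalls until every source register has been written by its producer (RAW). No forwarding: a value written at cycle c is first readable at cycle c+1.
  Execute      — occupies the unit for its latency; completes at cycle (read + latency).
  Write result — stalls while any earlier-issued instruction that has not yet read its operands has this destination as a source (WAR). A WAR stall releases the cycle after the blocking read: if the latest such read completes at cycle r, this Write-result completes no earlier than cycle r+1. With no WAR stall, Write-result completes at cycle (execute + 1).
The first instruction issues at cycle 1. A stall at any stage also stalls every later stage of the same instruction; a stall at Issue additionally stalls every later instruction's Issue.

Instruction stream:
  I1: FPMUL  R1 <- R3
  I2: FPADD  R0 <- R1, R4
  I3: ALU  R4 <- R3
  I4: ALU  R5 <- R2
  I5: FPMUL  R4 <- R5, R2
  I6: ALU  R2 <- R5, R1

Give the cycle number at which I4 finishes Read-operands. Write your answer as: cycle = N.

c1: I1 issues→FPMUL
c2: I1 reads; I2 issues→FPADD
c3: I3 issues→ALU
c4: I3 reads
c5: I3 exec-done
c7: I1 exec-done
c8: I1 writes R1
c9: I2 reads
c10: I3 writes R4
c11: I4 issues→ALU
c12: I2 exec-done; I4 reads; I5 issues→FPMUL
c13: I2 writes R0; I4 exec-done
c14: I4 writes R5
c15: I5 reads; I6 issues→ALU
c16: I6 reads
c17: I6 exec-done
c18: I6 writes R2
c20: I5 exec-done
c21: I5 writes R4

cycle = 12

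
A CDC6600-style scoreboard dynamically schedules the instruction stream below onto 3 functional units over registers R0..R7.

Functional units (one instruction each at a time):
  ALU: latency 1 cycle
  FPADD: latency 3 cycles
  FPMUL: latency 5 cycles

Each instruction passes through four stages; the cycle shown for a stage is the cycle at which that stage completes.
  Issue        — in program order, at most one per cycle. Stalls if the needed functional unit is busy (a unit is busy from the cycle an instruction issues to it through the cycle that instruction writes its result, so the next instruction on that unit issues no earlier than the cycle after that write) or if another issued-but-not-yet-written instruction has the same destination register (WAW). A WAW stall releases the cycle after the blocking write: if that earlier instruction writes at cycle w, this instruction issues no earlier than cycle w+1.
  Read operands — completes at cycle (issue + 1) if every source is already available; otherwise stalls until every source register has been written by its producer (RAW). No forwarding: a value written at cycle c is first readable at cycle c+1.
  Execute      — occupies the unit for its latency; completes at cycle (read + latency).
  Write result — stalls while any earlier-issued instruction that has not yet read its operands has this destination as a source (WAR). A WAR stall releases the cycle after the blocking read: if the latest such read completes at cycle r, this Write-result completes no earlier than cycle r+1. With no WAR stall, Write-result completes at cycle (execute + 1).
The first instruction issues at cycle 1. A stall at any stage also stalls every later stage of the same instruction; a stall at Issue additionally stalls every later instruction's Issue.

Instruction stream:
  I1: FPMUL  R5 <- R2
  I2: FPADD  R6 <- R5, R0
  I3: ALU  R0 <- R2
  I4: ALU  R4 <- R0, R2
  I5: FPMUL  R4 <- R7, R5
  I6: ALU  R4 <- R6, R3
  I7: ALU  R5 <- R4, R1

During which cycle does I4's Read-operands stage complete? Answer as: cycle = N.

[I1] 1/2/7/8
[I2] 2/9/12/13  (RAW R5: wait I1 write@8)
[I3] 3/4/5/10  (WAR R0: wait I2 read@9)
[I4] 11/12/13/14  (struct: ALU busy until I3 writes@10)
[I5] 15/16/21/22  (WAW R4: wait I4 write@14)
[I6] 23/24/25/26  (WAW R4: wait I5 write@22)
[I7] 27/28/29/30  (struct: ALU busy until I6 writes@26)

cycle = 12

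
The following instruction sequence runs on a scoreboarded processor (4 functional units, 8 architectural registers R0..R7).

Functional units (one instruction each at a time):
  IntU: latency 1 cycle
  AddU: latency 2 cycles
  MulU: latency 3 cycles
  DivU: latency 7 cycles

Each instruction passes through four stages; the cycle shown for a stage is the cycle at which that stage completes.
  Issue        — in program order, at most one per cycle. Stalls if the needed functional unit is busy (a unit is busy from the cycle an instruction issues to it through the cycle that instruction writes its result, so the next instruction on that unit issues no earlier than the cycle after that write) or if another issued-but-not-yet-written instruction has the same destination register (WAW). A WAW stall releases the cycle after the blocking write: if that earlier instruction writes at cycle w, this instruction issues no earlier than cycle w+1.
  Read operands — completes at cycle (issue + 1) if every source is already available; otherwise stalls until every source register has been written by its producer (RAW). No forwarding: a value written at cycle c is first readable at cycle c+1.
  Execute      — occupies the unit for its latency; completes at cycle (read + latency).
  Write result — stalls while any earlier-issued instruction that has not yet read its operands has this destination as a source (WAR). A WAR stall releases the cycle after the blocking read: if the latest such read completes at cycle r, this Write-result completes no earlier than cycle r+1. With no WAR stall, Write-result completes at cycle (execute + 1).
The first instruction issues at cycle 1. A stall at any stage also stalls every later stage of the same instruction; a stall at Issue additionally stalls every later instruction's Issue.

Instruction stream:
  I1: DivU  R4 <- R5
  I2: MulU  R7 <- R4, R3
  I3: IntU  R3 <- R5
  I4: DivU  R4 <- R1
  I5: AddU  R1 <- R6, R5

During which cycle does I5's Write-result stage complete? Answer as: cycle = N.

cycle = 16

I1 -> (1, 2, 9, 10)
I2 -> (2, 11, 14, 15)  // RAW R4: wait I1 write@10
I3 -> (3, 4, 5, 12)  // WAR R3: wait I2 read@11
I4 -> (11, 12, 19, 20)  // struct: DivU busy until I1 writes@10
I5 -> (12, 13, 15, 16)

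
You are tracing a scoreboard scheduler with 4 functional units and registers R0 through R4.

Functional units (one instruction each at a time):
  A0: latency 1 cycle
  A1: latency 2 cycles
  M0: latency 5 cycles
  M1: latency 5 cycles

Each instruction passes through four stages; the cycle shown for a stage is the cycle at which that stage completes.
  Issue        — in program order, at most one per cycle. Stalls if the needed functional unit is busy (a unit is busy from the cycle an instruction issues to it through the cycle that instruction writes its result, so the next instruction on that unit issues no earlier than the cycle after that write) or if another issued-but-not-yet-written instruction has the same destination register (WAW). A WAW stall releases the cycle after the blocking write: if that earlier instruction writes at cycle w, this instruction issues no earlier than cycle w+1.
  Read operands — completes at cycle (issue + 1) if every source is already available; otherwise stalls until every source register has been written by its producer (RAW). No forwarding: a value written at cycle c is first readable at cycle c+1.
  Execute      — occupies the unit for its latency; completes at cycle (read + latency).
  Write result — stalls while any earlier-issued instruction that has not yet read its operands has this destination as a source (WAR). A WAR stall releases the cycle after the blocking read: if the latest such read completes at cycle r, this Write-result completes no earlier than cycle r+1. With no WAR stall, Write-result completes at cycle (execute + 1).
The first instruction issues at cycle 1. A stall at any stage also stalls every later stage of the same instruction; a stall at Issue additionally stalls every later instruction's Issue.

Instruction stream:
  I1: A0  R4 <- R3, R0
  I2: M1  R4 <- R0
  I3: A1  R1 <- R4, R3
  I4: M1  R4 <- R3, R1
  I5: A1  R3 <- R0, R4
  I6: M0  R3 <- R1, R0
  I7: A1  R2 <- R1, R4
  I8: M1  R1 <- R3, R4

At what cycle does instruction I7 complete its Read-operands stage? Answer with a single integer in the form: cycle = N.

[I1] 1/2/3/4
[I2] 5/6/11/12  (WAW R4: wait I1 write@4)
[I3] 6/13/15/16  (RAW R4: wait I2 write@12)
[I4] 13/17/22/23  (struct: M1 busy until I2 writes@12; RAW R1: wait I3 write@16)
[I5] 17/24/26/27  (struct: A1 busy until I3 writes@16; RAW R4: wait I4 write@23)
[I6] 28/29/34/35  (WAW R3: wait I5 write@27)
[I7] 29/30/32/33
[I8] 30/36/41/42  (RAW R3: wait I6 write@35)

cycle = 30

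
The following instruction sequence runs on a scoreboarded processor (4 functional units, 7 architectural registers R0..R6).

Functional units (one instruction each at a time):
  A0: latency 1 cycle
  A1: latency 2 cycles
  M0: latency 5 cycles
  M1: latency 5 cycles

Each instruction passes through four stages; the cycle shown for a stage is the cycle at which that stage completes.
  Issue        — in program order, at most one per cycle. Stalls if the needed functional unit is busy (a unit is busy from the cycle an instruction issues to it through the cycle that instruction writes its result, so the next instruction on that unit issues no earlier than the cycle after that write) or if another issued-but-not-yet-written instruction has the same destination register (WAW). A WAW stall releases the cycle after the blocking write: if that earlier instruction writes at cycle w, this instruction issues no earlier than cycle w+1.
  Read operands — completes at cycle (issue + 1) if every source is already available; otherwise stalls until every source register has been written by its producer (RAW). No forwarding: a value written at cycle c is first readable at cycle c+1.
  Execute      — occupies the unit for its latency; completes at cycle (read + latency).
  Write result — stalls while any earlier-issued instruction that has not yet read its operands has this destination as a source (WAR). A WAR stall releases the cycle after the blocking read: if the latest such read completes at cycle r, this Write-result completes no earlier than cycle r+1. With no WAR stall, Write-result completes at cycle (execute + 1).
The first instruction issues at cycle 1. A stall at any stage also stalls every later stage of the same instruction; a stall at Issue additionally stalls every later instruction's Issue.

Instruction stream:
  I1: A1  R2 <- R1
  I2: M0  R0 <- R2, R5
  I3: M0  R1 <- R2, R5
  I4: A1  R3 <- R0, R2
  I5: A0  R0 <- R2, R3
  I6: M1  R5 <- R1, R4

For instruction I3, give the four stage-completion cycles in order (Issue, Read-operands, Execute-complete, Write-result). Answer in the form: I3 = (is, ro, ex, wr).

[I1] 1/2/4/5
[I2] 2/6/11/12  (RAW R2: wait I1 write@5)
[I3] 13/14/19/20  (struct: M0 busy until I2 writes@12)
[I4] 14/15/17/18
[I5] 15/19/20/21  (RAW R3: wait I4 write@18)
[I6] 16/21/26/27  (RAW R1: wait I3 write@20)

I3 = (13, 14, 19, 20)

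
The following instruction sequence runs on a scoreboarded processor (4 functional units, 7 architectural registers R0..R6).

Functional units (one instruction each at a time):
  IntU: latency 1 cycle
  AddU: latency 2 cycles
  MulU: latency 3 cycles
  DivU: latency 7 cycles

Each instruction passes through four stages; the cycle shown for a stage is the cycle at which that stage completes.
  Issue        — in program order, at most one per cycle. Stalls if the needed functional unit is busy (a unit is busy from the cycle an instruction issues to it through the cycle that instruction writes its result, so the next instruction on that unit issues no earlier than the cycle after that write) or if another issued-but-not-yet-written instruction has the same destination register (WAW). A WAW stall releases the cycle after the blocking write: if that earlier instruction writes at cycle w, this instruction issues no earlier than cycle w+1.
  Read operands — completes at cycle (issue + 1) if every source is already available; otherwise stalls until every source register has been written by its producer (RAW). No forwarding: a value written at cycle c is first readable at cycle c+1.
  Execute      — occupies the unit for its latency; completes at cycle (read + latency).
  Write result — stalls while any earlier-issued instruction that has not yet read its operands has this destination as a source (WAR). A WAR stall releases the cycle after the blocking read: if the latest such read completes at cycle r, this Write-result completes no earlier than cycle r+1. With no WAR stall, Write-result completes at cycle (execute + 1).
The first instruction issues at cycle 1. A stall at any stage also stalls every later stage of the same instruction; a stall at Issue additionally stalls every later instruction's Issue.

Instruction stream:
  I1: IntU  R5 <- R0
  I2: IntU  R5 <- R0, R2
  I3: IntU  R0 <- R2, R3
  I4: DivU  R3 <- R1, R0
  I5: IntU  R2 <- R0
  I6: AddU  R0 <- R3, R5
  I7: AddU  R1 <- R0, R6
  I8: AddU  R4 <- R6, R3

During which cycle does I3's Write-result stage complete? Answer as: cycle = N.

cycle = 12

t=1  issue I1 (IntU)
t=2  I1 read-ops
t=3  I1 finished on IntU
t=4  I1→R5
t=5  issue I2 (IntU)
t=6  I2 read-ops
t=7  I2 finished on IntU
t=8  I2→R5
t=9  issue I3 (IntU)
t=10  I3 read-ops · issue I4 (DivU)
t=11  I3 finished on IntU
t=12  I3→R0
t=13  I4 read-ops · issue I5 (IntU)
t=14  I5 read-ops · issue I6 (AddU)
t=15  I5 finished on IntU
t=16  I5→R2
t=20  I4 finished on DivU
t=21  I4→R3
t=22  I6 read-ops
t=24  I6 finished on AddU
t=25  I6→R0
t=26  issue I7 (AddU)
t=27  I7 read-ops
t=29  I7 finished on AddU
t=30  I7→R1
t=31  issue I8 (AddU)
t=32  I8 read-ops
t=34  I8 finished on AddU
t=35  I8→R4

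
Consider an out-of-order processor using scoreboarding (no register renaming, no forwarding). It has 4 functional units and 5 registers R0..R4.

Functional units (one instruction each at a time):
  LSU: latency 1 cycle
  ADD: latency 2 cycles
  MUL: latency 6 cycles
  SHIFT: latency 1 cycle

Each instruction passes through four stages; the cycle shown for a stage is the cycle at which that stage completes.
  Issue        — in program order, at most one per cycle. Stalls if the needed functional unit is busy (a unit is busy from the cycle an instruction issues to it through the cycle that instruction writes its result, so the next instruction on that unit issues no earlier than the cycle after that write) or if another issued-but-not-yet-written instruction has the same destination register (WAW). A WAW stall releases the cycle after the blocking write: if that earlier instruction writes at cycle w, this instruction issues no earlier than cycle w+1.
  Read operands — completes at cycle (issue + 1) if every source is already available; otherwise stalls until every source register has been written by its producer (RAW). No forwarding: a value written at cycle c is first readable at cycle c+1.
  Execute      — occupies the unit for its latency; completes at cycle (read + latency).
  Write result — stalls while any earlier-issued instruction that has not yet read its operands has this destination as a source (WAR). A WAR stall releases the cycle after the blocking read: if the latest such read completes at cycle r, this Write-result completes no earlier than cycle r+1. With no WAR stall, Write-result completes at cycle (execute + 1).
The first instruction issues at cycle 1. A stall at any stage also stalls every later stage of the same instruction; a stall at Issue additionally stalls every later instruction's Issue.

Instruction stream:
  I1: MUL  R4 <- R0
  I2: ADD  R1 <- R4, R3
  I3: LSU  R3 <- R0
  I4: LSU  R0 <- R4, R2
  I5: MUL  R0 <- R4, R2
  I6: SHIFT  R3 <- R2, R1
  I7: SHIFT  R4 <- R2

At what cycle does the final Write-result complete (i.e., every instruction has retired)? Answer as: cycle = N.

cycle = 24

I1  is:1  ro:2  ex:8  wr:9
I2  is:2  ro:10  ex:12  wr:13  — RAW R4: wait I1 write@9
I3  is:3  ro:4  ex:5  wr:11  — WAR R3: wait I2 read@10
I4  is:12  ro:13  ex:14  wr:15  — struct: LSU busy until I3 writes@11
I5  is:16  ro:17  ex:23  wr:24  — WAW R0: wait I4 write@15
I6  is:17  ro:18  ex:19  wr:20
I7  is:21  ro:22  ex:23  wr:24  — struct: SHIFT busy until I6 writes@20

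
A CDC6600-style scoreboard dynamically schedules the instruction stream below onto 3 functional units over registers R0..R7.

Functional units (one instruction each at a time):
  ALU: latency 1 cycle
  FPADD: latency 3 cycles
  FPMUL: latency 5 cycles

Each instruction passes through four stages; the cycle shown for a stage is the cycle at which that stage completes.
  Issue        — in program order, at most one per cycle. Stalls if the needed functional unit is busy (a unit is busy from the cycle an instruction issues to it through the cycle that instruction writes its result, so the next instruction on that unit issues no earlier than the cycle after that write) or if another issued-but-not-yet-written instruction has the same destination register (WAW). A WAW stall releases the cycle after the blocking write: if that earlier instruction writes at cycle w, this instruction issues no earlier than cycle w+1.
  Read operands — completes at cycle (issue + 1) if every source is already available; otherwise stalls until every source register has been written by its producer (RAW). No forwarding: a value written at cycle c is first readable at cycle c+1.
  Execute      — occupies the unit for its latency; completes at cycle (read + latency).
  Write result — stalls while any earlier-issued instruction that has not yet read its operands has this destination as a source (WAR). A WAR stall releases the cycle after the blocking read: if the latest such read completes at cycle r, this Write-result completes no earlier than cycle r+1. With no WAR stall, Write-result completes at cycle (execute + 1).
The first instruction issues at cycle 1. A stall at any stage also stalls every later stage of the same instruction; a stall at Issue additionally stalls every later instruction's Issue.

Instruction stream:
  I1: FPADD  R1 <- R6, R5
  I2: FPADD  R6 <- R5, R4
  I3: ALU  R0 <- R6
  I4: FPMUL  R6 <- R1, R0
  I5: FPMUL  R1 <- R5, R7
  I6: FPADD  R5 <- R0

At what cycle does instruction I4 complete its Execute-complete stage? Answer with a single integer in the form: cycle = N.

  I1 | 1 | 2 | 5 | 6
  I2 | 7 | 8 | 11 | 12   struct: FPADD busy until I1 writes@6
  I3 | 8 | 13 | 14 | 15   RAW R6: wait I2 write@12
  I4 | 13 | 16 | 21 | 22   WAW R6: wait I2 write@12 · RAW R0: wait I3 write@15
  I5 | 23 | 24 | 29 | 30   struct: FPMUL busy until I4 writes@22
  I6 | 24 | 25 | 28 | 29

cycle = 21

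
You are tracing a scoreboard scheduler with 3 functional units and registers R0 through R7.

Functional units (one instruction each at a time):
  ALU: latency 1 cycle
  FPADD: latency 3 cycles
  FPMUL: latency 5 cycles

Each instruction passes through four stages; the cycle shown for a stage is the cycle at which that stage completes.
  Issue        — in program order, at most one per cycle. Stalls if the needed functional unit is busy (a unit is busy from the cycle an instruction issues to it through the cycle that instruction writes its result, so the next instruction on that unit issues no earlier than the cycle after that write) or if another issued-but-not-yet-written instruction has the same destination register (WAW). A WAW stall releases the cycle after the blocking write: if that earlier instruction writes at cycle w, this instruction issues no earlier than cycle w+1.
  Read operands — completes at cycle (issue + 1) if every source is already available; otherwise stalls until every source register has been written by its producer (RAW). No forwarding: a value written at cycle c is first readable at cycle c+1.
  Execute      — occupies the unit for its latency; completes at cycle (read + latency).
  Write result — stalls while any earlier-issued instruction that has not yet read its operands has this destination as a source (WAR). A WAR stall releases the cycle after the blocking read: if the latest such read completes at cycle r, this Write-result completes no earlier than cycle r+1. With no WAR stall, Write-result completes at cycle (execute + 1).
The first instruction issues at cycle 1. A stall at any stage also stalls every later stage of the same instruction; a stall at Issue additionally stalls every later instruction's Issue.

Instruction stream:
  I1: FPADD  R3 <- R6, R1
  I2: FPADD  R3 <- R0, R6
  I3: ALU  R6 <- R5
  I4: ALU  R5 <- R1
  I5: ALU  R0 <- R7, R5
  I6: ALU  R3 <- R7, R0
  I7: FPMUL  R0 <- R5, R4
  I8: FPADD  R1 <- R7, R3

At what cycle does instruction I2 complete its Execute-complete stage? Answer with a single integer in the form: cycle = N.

[I1] 1/2/5/6
[I2] 7/8/11/12  (struct: FPADD busy until I1 writes@6)
[I3] 8/9/10/11
[I4] 12/13/14/15  (struct: ALU busy until I3 writes@11)
[I5] 16/17/18/19  (struct: ALU busy until I4 writes@15)
[I6] 20/21/22/23  (struct: ALU busy until I5 writes@19)
[I7] 21/22/27/28
[I8] 22/24/27/28  (RAW R3: wait I6 write@23)

cycle = 11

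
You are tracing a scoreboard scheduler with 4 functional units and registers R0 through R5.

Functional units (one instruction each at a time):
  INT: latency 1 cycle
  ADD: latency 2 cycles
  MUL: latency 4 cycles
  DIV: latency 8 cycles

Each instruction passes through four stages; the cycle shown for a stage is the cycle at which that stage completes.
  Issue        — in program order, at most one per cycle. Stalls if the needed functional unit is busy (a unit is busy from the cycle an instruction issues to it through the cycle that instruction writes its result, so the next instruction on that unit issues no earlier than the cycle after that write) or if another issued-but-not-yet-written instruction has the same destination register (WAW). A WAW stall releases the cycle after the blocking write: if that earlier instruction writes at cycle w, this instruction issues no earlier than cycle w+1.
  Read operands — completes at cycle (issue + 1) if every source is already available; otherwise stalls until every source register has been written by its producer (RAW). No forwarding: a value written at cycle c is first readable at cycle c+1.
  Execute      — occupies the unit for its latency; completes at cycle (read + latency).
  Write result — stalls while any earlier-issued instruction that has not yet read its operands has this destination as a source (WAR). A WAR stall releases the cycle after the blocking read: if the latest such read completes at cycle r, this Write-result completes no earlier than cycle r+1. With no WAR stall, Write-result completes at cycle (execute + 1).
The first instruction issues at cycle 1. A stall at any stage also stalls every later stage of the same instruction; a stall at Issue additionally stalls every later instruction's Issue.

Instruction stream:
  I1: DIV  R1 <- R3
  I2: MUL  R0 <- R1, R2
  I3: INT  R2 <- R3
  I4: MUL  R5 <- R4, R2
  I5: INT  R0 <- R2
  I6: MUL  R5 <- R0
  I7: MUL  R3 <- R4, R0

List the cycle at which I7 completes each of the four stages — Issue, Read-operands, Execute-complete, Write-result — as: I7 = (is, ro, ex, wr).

I7 = (32, 33, 37, 38)

I1: IS=1 RO=2 EX=10 WR=11
I2: IS=2 RO=12 EX=16 WR=17  [RAW R1: wait I1 write@11]
I3: IS=3 RO=4 EX=5 WR=13  [WAR R2: wait I2 read@12]
I4: IS=18 RO=19 EX=23 WR=24  [struct: MUL busy until I2 writes@17]
I5: IS=19 RO=20 EX=21 WR=22
I6: IS=25 RO=26 EX=30 WR=31  [struct: MUL busy until I4 writes@24]
I7: IS=32 RO=33 EX=37 WR=38  [struct: MUL busy until I6 writes@31]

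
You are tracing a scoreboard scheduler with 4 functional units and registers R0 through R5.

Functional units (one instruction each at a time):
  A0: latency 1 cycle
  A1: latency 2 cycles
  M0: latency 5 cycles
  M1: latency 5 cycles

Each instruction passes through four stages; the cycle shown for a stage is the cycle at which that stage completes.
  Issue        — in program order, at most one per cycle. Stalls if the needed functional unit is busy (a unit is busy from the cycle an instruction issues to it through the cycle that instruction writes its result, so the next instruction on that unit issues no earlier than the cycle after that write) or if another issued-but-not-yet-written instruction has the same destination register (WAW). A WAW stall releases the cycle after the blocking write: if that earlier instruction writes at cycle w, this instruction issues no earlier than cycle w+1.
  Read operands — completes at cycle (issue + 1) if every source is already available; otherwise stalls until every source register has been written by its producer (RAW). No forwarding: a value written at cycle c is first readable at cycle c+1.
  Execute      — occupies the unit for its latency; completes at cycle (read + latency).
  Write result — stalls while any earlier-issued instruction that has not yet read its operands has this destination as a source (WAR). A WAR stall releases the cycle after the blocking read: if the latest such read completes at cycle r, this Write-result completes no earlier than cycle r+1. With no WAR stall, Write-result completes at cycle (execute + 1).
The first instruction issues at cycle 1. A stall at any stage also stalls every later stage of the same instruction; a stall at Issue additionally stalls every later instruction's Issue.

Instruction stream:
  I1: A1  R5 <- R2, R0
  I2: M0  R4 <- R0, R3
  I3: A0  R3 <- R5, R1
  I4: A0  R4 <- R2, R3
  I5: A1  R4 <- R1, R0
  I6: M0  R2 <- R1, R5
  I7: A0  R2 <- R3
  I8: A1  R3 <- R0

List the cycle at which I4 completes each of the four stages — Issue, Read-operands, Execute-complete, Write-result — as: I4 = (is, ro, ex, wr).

cycle 1: issue I1 (A1)
cycle 2: I1 read-ops · issue I2 (M0)
cycle 3: I2 read-ops · issue I3 (A0)
cycle 4: I1 finished on A1
cycle 5: I1→R5
cycle 6: I3 read-ops
cycle 7: I3 finished on A0
cycle 8: I2 finished on M0 · I3→R3
cycle 9: I2→R4
cycle 10: issue I4 (A0)
cycle 11: I4 read-ops
cycle 12: I4 finished on A0
cycle 13: I4→R4
cycle 14: issue I5 (A1)
cycle 15: I5 read-ops · issue I6 (M0)
cycle 16: I6 read-ops
cycle 17: I5 finished on A1
cycle 18: I5→R4
cycle 21: I6 finished on M0
cycle 22: I6→R2
cycle 23: issue I7 (A0)
cycle 24: I7 read-ops · issue I8 (A1)
cycle 25: I7 finished on A0 · I8 read-ops
cycle 26: I7→R2
cycle 27: I8 finished on A1
cycle 28: I8→R3

I4 = (10, 11, 12, 13)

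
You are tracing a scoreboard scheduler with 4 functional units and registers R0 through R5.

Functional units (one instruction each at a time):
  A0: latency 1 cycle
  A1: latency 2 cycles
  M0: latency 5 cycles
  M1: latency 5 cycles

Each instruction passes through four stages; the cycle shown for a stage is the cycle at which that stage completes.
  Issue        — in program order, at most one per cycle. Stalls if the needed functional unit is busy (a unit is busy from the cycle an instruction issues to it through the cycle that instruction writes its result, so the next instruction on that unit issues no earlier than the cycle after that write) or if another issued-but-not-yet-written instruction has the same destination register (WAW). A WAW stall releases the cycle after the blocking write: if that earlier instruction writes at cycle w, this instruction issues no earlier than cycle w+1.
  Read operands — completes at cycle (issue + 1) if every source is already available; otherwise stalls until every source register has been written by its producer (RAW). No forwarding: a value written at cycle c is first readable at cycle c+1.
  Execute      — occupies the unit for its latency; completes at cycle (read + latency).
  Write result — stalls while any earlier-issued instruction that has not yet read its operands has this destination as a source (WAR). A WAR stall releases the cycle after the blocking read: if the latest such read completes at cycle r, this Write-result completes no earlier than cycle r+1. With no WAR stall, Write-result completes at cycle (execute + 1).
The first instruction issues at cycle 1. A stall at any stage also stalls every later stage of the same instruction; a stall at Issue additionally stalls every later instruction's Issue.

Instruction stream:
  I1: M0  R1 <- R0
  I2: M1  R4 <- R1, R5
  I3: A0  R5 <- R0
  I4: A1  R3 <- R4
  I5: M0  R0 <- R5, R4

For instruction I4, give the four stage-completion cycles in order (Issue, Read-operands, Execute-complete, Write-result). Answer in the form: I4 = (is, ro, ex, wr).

t=1  I1 issues→M0
t=2  I1 reads | I2 issues→M1
t=3  I3 issues→A0
t=4  I3 reads | I4 issues→A1
t=5  I3 exec-done
t=7  I1 exec-done
t=8  I1 writes R1
t=9  I2 reads | I5 issues→M0
t=10  I3 writes R5
t=14  I2 exec-done
t=15  I2 writes R4
t=16  I4 reads | I5 reads
t=18  I4 exec-done
t=19  I4 writes R3
t=21  I5 exec-done
t=22  I5 writes R0

I4 = (4, 16, 18, 19)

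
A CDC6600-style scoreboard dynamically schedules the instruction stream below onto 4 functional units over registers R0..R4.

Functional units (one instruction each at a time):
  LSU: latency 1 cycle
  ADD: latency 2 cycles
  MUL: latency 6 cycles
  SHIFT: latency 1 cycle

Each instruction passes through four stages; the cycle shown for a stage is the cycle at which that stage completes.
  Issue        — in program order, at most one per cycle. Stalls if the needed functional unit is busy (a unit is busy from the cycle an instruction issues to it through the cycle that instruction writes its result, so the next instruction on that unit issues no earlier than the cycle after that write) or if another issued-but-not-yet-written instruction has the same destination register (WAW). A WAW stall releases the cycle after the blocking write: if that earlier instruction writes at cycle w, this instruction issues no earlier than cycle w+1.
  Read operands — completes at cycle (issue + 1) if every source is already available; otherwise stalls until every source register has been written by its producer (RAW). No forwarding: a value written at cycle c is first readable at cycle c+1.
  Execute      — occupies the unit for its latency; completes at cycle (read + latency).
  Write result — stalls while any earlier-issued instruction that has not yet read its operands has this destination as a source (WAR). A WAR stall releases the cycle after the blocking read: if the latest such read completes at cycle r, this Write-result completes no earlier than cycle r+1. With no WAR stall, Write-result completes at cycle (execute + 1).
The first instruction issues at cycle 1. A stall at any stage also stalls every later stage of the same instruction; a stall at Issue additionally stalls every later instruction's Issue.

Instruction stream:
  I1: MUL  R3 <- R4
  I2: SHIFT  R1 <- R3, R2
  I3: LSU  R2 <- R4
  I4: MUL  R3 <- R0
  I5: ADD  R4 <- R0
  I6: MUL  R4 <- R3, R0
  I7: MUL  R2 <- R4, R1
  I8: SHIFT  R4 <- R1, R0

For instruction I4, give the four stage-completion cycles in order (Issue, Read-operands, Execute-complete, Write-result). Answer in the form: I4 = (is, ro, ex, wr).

cycle 1: I1 dispatched to MUL
cycle 2: I1 operands ready | I2 dispatched to SHIFT
cycle 3: I3 dispatched to LSU
cycle 4: I3 operands ready
cycle 5: I3 complete
cycle 8: I1 complete
cycle 9: R3←I1
cycle 10: I2 operands ready | I4 dispatched to MUL
cycle 11: I2 complete | R2←I3 | I4 operands ready | I5 dispatched to ADD
cycle 12: R1←I2 | I5 operands ready
cycle 14: I5 complete
cycle 15: R4←I5
cycle 17: I4 complete
cycle 18: R3←I4
cycle 19: I6 dispatched to MUL
cycle 20: I6 operands ready
cycle 26: I6 complete
cycle 27: R4←I6
cycle 28: I7 dispatched to MUL
cycle 29: I7 operands ready | I8 dispatched to SHIFT
cycle 30: I8 operands ready
cycle 31: I8 complete
cycle 32: R4←I8
cycle 35: I7 complete
cycle 36: R2←I7

I4 = (10, 11, 17, 18)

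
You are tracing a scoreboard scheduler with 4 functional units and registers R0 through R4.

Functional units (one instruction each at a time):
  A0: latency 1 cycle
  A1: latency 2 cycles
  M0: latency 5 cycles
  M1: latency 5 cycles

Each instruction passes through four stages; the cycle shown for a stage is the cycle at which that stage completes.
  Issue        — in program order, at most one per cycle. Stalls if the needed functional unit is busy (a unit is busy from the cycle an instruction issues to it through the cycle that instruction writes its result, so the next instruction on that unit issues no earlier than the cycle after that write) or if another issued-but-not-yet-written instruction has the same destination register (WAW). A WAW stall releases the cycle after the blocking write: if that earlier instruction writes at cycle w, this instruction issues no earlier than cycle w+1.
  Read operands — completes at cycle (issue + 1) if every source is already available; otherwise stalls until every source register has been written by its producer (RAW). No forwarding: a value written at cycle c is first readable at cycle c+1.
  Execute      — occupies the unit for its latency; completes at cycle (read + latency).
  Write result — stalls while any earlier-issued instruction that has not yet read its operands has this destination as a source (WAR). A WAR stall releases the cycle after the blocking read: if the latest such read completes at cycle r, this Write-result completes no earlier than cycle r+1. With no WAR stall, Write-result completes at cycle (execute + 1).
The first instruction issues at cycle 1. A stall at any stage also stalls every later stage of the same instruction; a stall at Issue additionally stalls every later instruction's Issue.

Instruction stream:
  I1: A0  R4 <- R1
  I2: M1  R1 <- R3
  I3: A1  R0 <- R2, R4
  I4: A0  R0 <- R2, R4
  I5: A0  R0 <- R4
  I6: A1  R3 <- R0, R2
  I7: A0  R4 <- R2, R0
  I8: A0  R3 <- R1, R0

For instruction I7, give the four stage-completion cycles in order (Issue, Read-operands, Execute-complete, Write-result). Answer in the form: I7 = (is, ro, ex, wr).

I1  is:1  ro:2  ex:3  wr:4
I2  is:2  ro:3  ex:8  wr:9
I3  is:3  ro:5  ex:7  wr:8  — RAW R4: wait I1 write@4
I4  is:9  ro:10  ex:11  wr:12  — WAW R0: wait I3 write@8
I5  is:13  ro:14  ex:15  wr:16  — struct: A0 busy until I4 writes@12
I6  is:14  ro:17  ex:19  wr:20  — RAW R0: wait I5 write@16
I7  is:17  ro:18  ex:19  wr:20  — struct: A0 busy until I5 writes@16
I8  is:21  ro:22  ex:23  wr:24  — struct: A0 busy until I7 writes@20

I7 = (17, 18, 19, 20)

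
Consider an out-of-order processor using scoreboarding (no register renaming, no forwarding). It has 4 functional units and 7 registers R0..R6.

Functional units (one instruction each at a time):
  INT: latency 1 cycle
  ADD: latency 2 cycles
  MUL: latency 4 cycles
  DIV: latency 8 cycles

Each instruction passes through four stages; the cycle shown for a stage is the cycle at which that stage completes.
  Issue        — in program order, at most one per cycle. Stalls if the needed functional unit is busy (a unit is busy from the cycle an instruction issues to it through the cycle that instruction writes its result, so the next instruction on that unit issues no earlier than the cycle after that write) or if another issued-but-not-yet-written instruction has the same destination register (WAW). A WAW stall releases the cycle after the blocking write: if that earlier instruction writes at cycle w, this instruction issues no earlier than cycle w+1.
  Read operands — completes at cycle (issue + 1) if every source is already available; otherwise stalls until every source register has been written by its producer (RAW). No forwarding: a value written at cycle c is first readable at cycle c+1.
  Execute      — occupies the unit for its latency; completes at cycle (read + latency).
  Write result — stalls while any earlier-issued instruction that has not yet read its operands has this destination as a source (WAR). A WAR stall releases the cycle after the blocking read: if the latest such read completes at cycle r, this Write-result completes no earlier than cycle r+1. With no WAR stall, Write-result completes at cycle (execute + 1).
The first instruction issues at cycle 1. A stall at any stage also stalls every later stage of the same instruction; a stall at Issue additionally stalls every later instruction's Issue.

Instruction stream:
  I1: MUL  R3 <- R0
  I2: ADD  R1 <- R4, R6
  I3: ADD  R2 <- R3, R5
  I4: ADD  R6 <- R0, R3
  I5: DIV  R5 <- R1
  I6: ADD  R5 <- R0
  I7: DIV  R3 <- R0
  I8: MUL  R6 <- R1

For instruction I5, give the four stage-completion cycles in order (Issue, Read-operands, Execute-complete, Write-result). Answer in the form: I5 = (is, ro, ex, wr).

I5 = (13, 14, 22, 23)

[1] issue I1 (MUL)
[2] I1 read-ops | issue I2 (ADD)
[3] I2 read-ops
[5] I2 finished on ADD
[6] I1 finished on MUL | I2→R1
[7] I1→R3 | issue I3 (ADD)
[8] I3 read-ops
[10] I3 finished on ADD
[11] I3→R2
[12] issue I4 (ADD)
[13] I4 read-ops | issue I5 (DIV)
[14] I5 read-ops
[15] I4 finished on ADD
[16] I4→R6
[22] I5 finished on DIV
[23] I5→R5
[24] issue I6 (ADD)
[25] I6 read-ops | issue I7 (DIV)
[26] I7 read-ops | issue I8 (MUL)
[27] I6 finished on ADD | I8 read-ops
[28] I6→R5
[31] I8 finished on MUL
[32] I8→R6
[34] I7 finished on DIV
[35] I7→R3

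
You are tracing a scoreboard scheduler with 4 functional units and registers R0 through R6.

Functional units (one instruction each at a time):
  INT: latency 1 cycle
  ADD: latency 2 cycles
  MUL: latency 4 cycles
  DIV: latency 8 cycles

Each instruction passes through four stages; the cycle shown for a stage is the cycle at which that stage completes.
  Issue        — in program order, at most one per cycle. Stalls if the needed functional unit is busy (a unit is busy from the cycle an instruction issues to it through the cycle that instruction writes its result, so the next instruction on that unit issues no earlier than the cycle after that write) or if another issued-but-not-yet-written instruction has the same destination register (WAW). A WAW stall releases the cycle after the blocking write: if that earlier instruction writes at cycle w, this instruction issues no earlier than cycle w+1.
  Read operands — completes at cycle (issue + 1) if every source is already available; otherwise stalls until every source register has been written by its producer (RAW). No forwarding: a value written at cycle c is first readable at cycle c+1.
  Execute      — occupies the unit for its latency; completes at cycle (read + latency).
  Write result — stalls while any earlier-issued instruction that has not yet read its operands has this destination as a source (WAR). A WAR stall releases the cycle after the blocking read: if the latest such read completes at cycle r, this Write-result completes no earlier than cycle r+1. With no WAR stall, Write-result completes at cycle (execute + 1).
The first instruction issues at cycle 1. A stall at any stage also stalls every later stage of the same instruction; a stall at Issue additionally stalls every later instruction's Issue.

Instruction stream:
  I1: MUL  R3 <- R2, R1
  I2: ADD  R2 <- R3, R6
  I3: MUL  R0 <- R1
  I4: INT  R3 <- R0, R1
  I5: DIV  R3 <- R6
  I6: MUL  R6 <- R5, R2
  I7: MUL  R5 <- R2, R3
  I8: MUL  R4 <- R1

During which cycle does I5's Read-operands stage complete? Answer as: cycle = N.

[I1] 1/2/6/7
[I2] 2/8/10/11  (RAW R3: wait I1 write@7)
[I3] 8/9/13/14  (struct: MUL busy until I1 writes@7)
[I4] 9/15/16/17  (RAW R0: wait I3 write@14)
[I5] 18/19/27/28  (WAW R3: wait I4 write@17)
[I6] 19/20/24/25
[I7] 26/29/33/34  (struct: MUL busy until I6 writes@25; RAW R3: wait I5 write@28)
[I8] 35/36/40/41  (struct: MUL busy until I7 writes@34)

cycle = 19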